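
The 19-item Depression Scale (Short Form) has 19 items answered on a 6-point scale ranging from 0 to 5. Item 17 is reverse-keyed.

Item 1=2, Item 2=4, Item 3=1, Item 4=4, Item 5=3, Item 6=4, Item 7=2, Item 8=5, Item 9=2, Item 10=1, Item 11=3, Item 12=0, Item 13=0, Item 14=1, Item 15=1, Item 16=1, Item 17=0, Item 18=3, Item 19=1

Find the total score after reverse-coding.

43

Raw sum = 38. Reverse-keyed items: 17; their raw sum = 0.
Each reversal replaces raw with 5 − raw, changing the total by 5 − 2·raw per item.
Total = 38 + 1·5 − 2·0 = 38 + 5 − 0 = 43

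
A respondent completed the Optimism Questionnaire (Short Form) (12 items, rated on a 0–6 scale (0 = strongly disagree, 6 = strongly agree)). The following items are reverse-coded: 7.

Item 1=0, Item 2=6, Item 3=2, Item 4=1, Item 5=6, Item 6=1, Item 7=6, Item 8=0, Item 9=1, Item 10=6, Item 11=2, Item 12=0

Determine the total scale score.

Reversing item 7 with 6 − raw:
Total = 0 + 6 + 2 + 1 + 6 + 1 + (6−6) + 0 + 1 + 6 + 2 + 0
      = 0 + 6 + 2 + 1 + 6 + 1 + 0 + 0 + 1 + 6 + 2 + 0 = 25

25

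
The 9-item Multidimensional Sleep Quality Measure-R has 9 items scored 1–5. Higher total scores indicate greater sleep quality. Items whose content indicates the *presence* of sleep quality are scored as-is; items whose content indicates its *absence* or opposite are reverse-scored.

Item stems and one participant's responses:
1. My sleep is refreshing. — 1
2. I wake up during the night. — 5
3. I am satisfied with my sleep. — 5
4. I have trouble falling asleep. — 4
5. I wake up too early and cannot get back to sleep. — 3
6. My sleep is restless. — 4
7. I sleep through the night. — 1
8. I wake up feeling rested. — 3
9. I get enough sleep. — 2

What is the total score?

20

Items 2, 4, 5, 6 describe the absence/opposite of sleep quality → reverse-score.
reversed = (1+5) − raw = 6 − raw.
  item 1: 1
  item 2: 6 − 5 = 1
  item 3: 5
  item 4: 6 − 4 = 2
  item 5: 6 − 3 = 3
  item 6: 6 − 4 = 2
  item 7: 1
  item 8: 3
  item 9: 2
Total = 1 + 1 + 5 + 2 + 3 + 2 + 1 + 3 + 2 = 20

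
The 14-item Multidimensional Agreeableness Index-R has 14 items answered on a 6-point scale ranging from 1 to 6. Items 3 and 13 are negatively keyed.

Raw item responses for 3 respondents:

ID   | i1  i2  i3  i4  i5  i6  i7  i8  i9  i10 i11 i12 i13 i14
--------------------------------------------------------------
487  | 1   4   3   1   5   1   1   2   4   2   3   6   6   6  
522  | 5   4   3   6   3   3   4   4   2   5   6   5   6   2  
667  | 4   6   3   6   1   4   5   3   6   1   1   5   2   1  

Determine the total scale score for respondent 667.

Respondent 667 raw: 4, 6, 3, 6, 1, 4, 5, 3, 6, 1, 1, 5, 2, 1.
Reverse-coded (reverse-coded value = 7 − response):
  item 1: 4
  item 2: 6
  item 3: 7 − 3 = 4
  item 4: 6
  item 5: 1
  item 6: 4
  item 7: 5
  item 8: 3
  item 9: 6
  item 10: 1
  item 11: 1
  item 12: 5
  item 13: 7 − 2 = 5
  item 14: 1
Sum = 4 + 6 + 4 + 6 + 1 + 4 + 5 + 3 + 6 + 1 + 1 + 5 + 5 + 1 = 52

52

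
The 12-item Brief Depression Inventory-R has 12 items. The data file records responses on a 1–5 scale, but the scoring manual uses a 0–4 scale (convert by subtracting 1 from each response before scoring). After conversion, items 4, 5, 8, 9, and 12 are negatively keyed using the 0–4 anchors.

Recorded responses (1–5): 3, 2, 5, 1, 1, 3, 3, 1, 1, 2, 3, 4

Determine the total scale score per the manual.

Convert to 0–4: 2, 1, 4, 0, 0, 2, 2, 0, 0, 1, 2, 3
Reverse-coded (on a 0–4 scale, reversed = 4 − raw):
  item 4: 4 − 0 = 4
  item 5: 4 − 0 = 4
  item 8: 4 − 0 = 4
  item 9: 4 − 0 = 4
  item 12: 4 − 3 = 1
Scored: 2, 1, 4, 4, 4, 2, 2, 4, 4, 1, 2, 1
Total = 31

31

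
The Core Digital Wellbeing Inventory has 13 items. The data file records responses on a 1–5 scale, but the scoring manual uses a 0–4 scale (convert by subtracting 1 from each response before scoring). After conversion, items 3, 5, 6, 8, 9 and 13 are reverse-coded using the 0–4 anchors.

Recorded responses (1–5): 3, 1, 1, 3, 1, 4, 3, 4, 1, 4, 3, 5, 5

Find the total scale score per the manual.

29

Convert to 0–4: 2, 0, 0, 2, 0, 3, 2, 3, 0, 3, 2, 4, 4
Reverse-coded (reversed = (0+4) − raw = 4 − raw):
  item 3: 4 − 0 = 4
  item 5: 4 − 0 = 4
  item 6: 4 − 3 = 1
  item 8: 4 − 3 = 1
  item 9: 4 − 0 = 4
  item 13: 4 − 4 = 0
Scored: 2, 0, 4, 2, 4, 1, 2, 1, 4, 3, 2, 4, 0
Total = 29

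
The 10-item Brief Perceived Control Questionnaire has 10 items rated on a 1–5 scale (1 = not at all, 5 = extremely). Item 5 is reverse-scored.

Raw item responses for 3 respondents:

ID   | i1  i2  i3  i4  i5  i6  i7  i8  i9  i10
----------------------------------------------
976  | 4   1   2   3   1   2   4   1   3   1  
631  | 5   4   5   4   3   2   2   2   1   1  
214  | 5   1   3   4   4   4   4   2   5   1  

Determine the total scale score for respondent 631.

29

Respondent 631 raw: 5, 4, 5, 4, 3, 2, 2, 2, 1, 1.
Reverse-coded (reverse-coded value = 6 − response):
  item 1: 5
  item 2: 4
  item 3: 5
  item 4: 4
  item 5: 6 − 3 = 3
  item 6: 2
  item 7: 2
  item 8: 2
  item 9: 1
  item 10: 1
Sum = 5 + 4 + 5 + 4 + 3 + 2 + 2 + 2 + 1 + 1 = 29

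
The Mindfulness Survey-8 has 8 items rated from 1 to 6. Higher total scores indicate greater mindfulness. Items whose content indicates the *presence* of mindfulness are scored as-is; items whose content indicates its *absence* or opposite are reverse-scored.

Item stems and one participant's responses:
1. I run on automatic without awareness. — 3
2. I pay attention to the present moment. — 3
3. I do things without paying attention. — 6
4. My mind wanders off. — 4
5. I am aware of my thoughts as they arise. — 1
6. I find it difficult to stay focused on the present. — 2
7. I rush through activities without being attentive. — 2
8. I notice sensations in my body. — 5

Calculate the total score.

Items 1, 3, 4, 6, 7 describe the absence/opposite of mindfulness → reverse-score.
on a 1–6 scale, reversed = 7 − raw.
  item 1: 7 − 3 = 4
  item 2: 3
  item 3: 7 − 6 = 1
  item 4: 7 − 4 = 3
  item 5: 1
  item 6: 7 − 2 = 5
  item 7: 7 − 2 = 5
  item 8: 5
Total = 4 + 3 + 1 + 3 + 1 + 5 + 5 + 5 = 27

27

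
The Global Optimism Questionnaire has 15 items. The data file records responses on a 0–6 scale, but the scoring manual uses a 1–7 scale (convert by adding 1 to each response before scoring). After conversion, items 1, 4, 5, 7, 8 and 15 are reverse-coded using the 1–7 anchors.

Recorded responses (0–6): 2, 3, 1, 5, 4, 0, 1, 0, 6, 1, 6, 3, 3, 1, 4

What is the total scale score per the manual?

Convert to 1–7: 3, 4, 2, 6, 5, 1, 2, 1, 7, 2, 7, 4, 4, 2, 5
Reverse-coded (on a 1–7 scale, reversed = 8 − raw):
  item 1: 8 − 3 = 5
  item 4: 8 − 6 = 2
  item 5: 8 − 5 = 3
  item 7: 8 − 2 = 6
  item 8: 8 − 1 = 7
  item 15: 8 − 5 = 3
Scored: 5, 4, 2, 2, 3, 1, 6, 7, 7, 2, 7, 4, 4, 2, 3
Total = 59

59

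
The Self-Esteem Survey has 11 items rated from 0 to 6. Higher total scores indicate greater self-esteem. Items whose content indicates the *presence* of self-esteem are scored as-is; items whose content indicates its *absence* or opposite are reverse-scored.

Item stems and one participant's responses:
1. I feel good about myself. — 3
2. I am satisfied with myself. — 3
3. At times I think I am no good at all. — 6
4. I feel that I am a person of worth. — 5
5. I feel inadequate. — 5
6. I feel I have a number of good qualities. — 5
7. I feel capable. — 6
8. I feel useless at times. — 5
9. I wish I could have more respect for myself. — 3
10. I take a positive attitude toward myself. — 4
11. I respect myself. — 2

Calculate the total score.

Items 3, 5, 8, 9 describe the absence/opposite of self-esteem → reverse-score.
reversed = (0+6) − raw = 6 − raw.
  item 1: 3
  item 2: 3
  item 3: 6 − 6 = 0
  item 4: 5
  item 5: 6 − 5 = 1
  item 6: 5
  item 7: 6
  item 8: 6 − 5 = 1
  item 9: 6 − 3 = 3
  item 10: 4
  item 11: 2
Total = 3 + 3 + 0 + 5 + 1 + 5 + 6 + 1 + 3 + 4 + 2 = 33

33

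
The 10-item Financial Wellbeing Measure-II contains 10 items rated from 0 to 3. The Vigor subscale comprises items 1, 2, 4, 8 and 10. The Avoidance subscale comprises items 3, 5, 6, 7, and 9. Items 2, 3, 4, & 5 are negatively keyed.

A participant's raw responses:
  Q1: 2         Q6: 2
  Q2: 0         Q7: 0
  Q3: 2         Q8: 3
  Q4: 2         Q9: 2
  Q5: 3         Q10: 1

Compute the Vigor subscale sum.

10

Vigor items: 1, 2, 4, 8, 10.
Of these, items 2 and 4 are negatively keyed; reverse-coded value = 3 − response.
  item 1: 2
  item 2: 3 − 0 = 3
  item 4: 3 − 2 = 1
  item 8: 3
  item 10: 1
Sum = 2 + 3 + 1 + 3 + 1 = 10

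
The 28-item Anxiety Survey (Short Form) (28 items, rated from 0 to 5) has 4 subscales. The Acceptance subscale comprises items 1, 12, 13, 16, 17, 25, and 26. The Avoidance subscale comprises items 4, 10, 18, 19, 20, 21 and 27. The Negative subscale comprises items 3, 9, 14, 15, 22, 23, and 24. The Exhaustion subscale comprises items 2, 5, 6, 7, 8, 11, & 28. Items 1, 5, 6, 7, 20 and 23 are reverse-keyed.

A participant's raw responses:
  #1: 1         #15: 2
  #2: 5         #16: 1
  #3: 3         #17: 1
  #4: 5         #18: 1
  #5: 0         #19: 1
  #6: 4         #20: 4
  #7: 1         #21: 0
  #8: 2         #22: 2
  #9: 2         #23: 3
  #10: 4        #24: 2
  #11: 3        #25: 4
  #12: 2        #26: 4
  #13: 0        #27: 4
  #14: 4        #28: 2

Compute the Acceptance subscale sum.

16

Acceptance items: 1, 12, 13, 16, 17, 25, 26.
Of these, item 1 is reverse-keyed; on a 0–5 scale, reversed = 5 − raw.
  item 1: 5 − 1 = 4
  item 12: 2
  item 13: 0
  item 16: 1
  item 17: 1
  item 25: 4
  item 26: 4
Sum = 4 + 2 + 0 + 1 + 1 + 4 + 4 = 16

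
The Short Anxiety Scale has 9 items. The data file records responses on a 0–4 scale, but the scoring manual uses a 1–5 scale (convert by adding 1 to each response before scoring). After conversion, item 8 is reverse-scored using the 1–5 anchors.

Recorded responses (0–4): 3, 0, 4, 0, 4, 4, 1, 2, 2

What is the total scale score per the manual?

29

Convert to 1–5: 4, 1, 5, 1, 5, 5, 2, 3, 3
Reverse-coded (reverse-coded value = 6 − response):
  item 8: 6 − 3 = 3
Scored: 4, 1, 5, 1, 5, 5, 2, 3, 3
Total = 29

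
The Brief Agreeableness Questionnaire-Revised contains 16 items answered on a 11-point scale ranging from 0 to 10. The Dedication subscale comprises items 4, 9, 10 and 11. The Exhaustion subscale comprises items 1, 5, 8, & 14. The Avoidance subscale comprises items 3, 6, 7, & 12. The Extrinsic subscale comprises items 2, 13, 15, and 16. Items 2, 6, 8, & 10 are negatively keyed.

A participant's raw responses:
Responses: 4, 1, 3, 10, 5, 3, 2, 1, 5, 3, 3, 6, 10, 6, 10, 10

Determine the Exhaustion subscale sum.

24

Exhaustion items: 1, 5, 8, 14.
Of these, item 8 is negatively keyed; reverse-coded value = 10 − response.
  item 1: 4
  item 5: 5
  item 8: 10 − 1 = 9
  item 14: 6
Sum = 4 + 5 + 9 + 6 = 24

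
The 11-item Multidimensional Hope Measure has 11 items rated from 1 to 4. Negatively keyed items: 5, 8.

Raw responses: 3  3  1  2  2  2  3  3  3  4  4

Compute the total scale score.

30

Negatively keyed items use 5 − raw:
  item 5: 5 − 2 = 3
  item 8: 5 − 3 = 2
After reverse-coding: 3, 3, 1, 2, 3, 2, 3, 2, 3, 4, 4
Total = 3 + 3 + 1 + 2 + 3 + 2 + 3 + 2 + 3 + 4 + 4 = 30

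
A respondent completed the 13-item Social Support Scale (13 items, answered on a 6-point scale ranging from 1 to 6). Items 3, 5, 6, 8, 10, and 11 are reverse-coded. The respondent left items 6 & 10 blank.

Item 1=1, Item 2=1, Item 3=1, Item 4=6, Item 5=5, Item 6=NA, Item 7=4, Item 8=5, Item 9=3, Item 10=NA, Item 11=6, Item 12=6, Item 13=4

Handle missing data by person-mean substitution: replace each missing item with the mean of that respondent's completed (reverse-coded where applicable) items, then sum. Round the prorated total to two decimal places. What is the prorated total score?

42.55

Reverse-coded (reverse-coded value = 7 − response):
  item 3: 7 − 1 = 6
  item 5: 7 − 5 = 2
  item 8: 7 − 5 = 2
  item 11: 7 − 6 = 1
Completed scored items (11 of 13): 1, 1, 6, 6, 2, 4, 2, 3, 1, 6, 4; sum = 36.
Person mean = 36 / 11 ≈ 3.2727
Prorated total = (36 / 11) × 13 = 42.55 (to 2 dp)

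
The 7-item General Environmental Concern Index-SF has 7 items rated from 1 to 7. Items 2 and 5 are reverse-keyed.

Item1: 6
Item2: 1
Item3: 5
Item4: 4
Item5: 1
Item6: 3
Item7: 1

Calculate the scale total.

Reversing items 2 and 5 with 8 − raw:
Total = 6 + (8−1) + 5 + 4 + (8−1) + 3 + 1
      = 6 + 7 + 5 + 4 + 7 + 3 + 1 = 33

33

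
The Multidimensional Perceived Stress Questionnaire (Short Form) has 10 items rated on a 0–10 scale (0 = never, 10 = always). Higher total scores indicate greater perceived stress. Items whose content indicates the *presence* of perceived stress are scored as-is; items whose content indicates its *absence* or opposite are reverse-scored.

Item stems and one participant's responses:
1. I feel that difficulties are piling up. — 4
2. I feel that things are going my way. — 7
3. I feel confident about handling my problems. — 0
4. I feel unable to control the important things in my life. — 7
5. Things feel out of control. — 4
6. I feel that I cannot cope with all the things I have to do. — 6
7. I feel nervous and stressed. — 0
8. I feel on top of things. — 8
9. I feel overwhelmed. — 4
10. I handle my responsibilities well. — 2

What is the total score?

Items 2, 3, 8, 10 describe the absence/opposite of perceived stress → reverse-score.
reverse-coded value = 10 − response.
  item 1: 4
  item 2: 10 − 7 = 3
  item 3: 10 − 0 = 10
  item 4: 7
  item 5: 4
  item 6: 6
  item 7: 0
  item 8: 10 − 8 = 2
  item 9: 4
  item 10: 10 − 2 = 8
Total = 4 + 3 + 10 + 7 + 4 + 6 + 0 + 2 + 4 + 8 = 48

48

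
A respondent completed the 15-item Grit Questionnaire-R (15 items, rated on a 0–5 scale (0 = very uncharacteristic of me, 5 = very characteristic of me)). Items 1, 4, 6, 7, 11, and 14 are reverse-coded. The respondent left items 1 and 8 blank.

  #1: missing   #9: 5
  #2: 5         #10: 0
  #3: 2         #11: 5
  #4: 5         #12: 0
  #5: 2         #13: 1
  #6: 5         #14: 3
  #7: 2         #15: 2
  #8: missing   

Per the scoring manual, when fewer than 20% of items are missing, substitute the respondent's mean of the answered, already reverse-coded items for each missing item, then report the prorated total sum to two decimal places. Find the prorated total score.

Reverse-coded (on a 0–5 scale, reversed = 5 − raw):
  item 4: 5 − 5 = 0
  item 6: 5 − 5 = 0
  item 7: 5 − 2 = 3
  item 11: 5 − 5 = 0
  item 14: 5 − 3 = 2
Completed scored items (13 of 15): 5, 2, 0, 2, 0, 3, 5, 0, 0, 0, 1, 2, 2; sum = 22.
Person mean = 22 / 13 ≈ 1.6923
Prorated total = (22 / 13) × 15 = 25.38 (to 2 dp)

25.38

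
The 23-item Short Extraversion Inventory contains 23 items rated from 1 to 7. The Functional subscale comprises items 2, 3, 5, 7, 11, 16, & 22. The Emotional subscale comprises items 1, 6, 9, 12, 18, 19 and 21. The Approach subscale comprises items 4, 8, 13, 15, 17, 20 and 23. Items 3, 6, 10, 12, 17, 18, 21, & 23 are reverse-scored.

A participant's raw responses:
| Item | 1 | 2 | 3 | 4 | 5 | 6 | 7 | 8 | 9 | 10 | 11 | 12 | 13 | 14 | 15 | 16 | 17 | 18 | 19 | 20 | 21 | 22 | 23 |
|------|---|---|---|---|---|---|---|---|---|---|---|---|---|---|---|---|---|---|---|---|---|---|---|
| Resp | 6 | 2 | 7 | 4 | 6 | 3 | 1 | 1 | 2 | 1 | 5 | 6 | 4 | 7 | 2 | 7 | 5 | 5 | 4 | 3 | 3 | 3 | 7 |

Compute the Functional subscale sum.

25

Functional items: 2, 3, 5, 7, 11, 16, 22.
Of these, item 3 is reverse-scored; on a 1–7 scale, reversed = 8 − raw.
  item 2: 2
  item 3: 8 − 7 = 1
  item 5: 6
  item 7: 1
  item 11: 5
  item 16: 7
  item 22: 3
Sum = 2 + 1 + 6 + 1 + 5 + 7 + 3 = 25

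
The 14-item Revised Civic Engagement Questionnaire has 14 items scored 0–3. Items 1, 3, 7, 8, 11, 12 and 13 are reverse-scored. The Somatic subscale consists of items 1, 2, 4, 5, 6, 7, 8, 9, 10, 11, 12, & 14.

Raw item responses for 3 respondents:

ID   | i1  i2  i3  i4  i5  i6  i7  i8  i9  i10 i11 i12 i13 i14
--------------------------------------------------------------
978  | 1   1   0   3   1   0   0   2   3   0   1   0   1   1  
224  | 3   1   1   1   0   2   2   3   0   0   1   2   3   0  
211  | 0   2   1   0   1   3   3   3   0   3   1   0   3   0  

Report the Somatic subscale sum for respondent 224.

Respondent 224 raw: 3, 1, 1, 1, 0, 2, 2, 3, 0, 0, 1, 2, 3, 0.
Somatic items: 1, 2, 4, 5, 6, 7, 8, 9, 10, 11, 12, 14.
Reverse-coded (reversed = (0+3) − raw = 3 − raw):
  item 1: 3 − 3 = 0
  item 2: 1
  item 4: 1
  item 5: 0
  item 6: 2
  item 7: 3 − 2 = 1
  item 8: 3 − 3 = 0
  item 9: 0
  item 10: 0
  item 11: 3 − 1 = 2
  item 12: 3 − 2 = 1
  item 14: 0
Sum = 0 + 1 + 1 + 0 + 2 + 1 + 0 + 0 + 0 + 2 + 1 + 0 = 8

8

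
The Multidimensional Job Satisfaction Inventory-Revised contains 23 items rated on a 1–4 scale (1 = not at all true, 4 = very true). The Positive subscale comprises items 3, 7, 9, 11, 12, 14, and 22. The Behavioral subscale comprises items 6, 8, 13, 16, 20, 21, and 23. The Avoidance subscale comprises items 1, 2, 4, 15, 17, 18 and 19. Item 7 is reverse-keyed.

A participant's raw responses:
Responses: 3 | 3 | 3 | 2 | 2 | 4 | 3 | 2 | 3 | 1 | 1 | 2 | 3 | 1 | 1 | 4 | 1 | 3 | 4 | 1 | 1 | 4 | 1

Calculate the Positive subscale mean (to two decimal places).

2.29

Positive items: 3, 7, 9, 11, 12, 14, 22.
Of these, item 7 is reverse-keyed; on a 1–4 scale, reversed = 5 − raw.
  item 3: 3
  item 7: 5 − 3 = 2
  item 9: 3
  item 11: 1
  item 12: 2
  item 14: 1
  item 22: 4
Sum = 3 + 2 + 3 + 1 + 2 + 1 + 4 = 16
Mean = 16 / 7 = 2.29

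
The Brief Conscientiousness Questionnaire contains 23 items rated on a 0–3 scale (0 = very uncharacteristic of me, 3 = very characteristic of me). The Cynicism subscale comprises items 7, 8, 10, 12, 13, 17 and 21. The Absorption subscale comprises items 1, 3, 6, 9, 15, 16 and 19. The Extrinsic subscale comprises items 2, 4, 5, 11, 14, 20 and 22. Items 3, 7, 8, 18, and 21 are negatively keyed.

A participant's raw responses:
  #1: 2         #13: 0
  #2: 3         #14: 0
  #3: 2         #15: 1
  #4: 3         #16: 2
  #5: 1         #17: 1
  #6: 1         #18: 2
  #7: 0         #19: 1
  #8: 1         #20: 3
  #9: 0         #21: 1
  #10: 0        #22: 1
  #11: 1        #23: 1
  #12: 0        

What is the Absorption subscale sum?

Absorption items: 1, 3, 6, 9, 15, 16, 19.
Of these, item 3 is negatively keyed; on a 0–3 scale, reversed = 3 − raw.
  item 1: 2
  item 3: 3 − 2 = 1
  item 6: 1
  item 9: 0
  item 15: 1
  item 16: 2
  item 19: 1
Sum = 2 + 1 + 1 + 0 + 1 + 2 + 1 = 8

8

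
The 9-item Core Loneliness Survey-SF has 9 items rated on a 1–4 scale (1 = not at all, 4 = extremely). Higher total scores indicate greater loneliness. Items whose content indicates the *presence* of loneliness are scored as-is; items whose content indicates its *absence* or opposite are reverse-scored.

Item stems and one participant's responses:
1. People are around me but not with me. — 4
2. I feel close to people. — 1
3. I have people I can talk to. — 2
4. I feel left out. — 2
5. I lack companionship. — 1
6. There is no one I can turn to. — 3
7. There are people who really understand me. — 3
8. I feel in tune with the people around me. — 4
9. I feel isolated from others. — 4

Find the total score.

Items 2, 3, 7, 8 describe the absence/opposite of loneliness → reverse-score.
on a 1–4 scale, reversed = 5 − raw.
  item 1: 4
  item 2: 5 − 1 = 4
  item 3: 5 − 2 = 3
  item 4: 2
  item 5: 1
  item 6: 3
  item 7: 5 − 3 = 2
  item 8: 5 − 4 = 1
  item 9: 4
Total = 4 + 4 + 3 + 2 + 1 + 3 + 2 + 1 + 4 = 24

24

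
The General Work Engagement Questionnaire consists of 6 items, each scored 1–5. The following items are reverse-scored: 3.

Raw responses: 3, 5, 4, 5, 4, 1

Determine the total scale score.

20

Reversing item 3 with 6 − raw:
Total = 3 + 5 + (6−4) + 5 + 4 + 1
      = 3 + 5 + 2 + 5 + 4 + 1 = 20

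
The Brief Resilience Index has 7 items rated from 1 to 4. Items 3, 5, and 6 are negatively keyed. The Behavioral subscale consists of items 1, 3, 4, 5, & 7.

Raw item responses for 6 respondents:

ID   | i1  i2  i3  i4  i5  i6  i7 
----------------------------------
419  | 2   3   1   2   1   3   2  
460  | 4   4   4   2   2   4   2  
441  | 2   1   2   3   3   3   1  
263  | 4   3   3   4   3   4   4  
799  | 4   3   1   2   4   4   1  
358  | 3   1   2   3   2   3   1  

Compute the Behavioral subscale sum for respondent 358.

Respondent 358 raw: 3, 1, 2, 3, 2, 3, 1.
Behavioral items: 1, 3, 4, 5, 7.
Reverse-coded (reverse-coded value = 5 − response):
  item 1: 3
  item 3: 5 − 2 = 3
  item 4: 3
  item 5: 5 − 2 = 3
  item 7: 1
Sum = 3 + 3 + 3 + 3 + 1 = 13

13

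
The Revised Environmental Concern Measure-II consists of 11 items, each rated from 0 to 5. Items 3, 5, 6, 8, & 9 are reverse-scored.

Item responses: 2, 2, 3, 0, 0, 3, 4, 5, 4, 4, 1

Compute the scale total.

Reverse-coded items (reversed = (0+5) − raw = 5 − raw):
  item 3: 5 − 3 = 2
  item 5: 5 − 0 = 5
  item 6: 5 − 3 = 2
  item 8: 5 − 5 = 0
  item 9: 5 − 4 = 1
Scored items: 2, 2, 2, 0, 5, 2, 4, 0, 1, 4, 1
Total = 2 + 2 + 2 + 0 + 5 + 2 + 4 + 0 + 1 + 4 + 1 = 23

23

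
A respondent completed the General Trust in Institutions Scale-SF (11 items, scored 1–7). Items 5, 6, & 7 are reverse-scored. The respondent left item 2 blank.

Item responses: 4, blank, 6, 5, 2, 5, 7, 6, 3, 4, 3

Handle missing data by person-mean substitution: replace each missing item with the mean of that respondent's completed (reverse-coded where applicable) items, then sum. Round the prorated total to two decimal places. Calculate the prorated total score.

45.10

Reverse-coded (on a 1–7 scale, reversed = 8 − raw):
  item 5: 8 − 2 = 6
  item 6: 8 − 5 = 3
  item 7: 8 − 7 = 1
Completed scored items (10 of 11): 4, 6, 5, 6, 3, 1, 6, 3, 4, 3; sum = 41.
Person mean = 41 / 10 ≈ 4.1000
Prorated total = (41 / 10) × 11 = 45.10 (to 2 dp)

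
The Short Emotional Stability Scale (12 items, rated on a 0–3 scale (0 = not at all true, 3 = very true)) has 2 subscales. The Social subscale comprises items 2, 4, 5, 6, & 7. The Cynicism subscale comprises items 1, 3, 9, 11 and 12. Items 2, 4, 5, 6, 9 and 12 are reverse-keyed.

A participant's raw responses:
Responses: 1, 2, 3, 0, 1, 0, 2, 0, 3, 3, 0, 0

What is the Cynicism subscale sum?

Cynicism items: 1, 3, 9, 11, 12.
Of these, items 9 and 12 are reverse-keyed; on a 0–3 scale, reversed = 3 − raw.
  item 1: 1
  item 3: 3
  item 9: 3 − 3 = 0
  item 11: 0
  item 12: 3 − 0 = 3
Sum = 1 + 3 + 0 + 0 + 3 = 7

7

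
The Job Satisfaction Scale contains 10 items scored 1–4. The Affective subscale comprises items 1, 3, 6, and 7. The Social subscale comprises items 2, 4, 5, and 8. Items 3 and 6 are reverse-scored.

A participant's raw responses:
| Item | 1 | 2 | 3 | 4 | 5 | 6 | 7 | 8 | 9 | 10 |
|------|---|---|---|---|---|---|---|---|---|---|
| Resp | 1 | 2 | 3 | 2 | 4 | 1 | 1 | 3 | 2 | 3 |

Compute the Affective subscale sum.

Affective items: 1, 3, 6, 7.
Of these, items 3 and 6 are reverse-scored; on a 1–4 scale, reversed = 5 − raw.
  item 1: 1
  item 3: 5 − 3 = 2
  item 6: 5 − 1 = 4
  item 7: 1
Sum = 1 + 2 + 4 + 1 = 8

8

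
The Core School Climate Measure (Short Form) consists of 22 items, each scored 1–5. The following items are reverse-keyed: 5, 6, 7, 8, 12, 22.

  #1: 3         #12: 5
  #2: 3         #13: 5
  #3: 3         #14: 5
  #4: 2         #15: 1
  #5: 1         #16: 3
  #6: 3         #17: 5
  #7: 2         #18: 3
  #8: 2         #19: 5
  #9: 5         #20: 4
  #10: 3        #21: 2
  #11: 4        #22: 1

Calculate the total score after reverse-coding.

Reversing items 5, 6, 7, 8, 12, & 22 with 6 − raw:
Total = 3 + 3 + 3 + 2 + (6−1) + (6−3) + (6−2) + (6−2) + 5 + 3 + 4 + (6−5) + 5 + 5 + 1 + 3 + 5 + 3 + 5 + 4 + 2 + (6−1)
      = 3 + 3 + 3 + 2 + 5 + 3 + 4 + 4 + 5 + 3 + 4 + 1 + 5 + 5 + 1 + 3 + 5 + 3 + 5 + 4 + 2 + 5 = 78

78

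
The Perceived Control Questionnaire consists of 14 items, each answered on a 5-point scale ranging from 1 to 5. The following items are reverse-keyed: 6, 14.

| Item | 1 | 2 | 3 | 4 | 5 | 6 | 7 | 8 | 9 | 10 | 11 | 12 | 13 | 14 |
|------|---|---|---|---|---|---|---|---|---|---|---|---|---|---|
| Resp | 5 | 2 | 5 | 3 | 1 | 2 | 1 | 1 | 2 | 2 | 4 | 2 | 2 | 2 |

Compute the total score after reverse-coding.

38

Apply reverse scoring (on a 1–5 scale, reversed = 6 − raw):
  item 6: 6 − 2 = 4
  item 14: 6 − 2 = 4
After reverse-coding: 5, 2, 5, 3, 1, 4, 1, 1, 2, 2, 4, 2, 2, 4
Total = 5 + 2 + 5 + 3 + 1 + 4 + 1 + 1 + 2 + 2 + 4 + 2 + 2 + 4 = 38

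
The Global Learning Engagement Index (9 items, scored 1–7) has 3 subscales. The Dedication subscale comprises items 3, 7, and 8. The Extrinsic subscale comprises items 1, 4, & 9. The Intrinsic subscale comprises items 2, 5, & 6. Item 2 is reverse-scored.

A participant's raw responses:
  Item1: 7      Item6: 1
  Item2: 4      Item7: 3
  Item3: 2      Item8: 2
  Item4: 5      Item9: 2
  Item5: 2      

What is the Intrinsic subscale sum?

7

Intrinsic items: 2, 5, 6.
Of these, item 2 is reverse-scored; reverse-coded value = 8 − response.
  item 2: 8 − 4 = 4
  item 5: 2
  item 6: 1
Sum = 4 + 2 + 1 = 7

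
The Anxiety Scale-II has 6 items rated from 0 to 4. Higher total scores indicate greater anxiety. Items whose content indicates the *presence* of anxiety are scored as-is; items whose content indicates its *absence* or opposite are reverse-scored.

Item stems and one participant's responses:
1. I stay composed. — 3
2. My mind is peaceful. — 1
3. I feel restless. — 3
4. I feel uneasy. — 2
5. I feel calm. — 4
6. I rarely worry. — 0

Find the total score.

13

Items 1, 2, 5, 6 describe the absence/opposite of anxiety → reverse-score.
reversed = (0+4) − raw = 4 − raw.
  item 1: 4 − 3 = 1
  item 2: 4 − 1 = 3
  item 3: 3
  item 4: 2
  item 5: 4 − 4 = 0
  item 6: 4 − 0 = 4
Total = 1 + 3 + 3 + 2 + 0 + 4 = 13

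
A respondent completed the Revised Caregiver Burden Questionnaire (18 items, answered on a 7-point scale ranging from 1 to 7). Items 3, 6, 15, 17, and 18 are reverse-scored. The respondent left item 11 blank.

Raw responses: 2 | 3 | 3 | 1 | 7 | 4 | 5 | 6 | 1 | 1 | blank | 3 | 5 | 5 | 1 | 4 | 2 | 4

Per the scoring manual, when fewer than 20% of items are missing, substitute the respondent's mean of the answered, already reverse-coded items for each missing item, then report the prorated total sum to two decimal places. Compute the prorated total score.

73.06

Reverse-coded (on a 1–7 scale, reversed = 8 − raw):
  item 3: 8 − 3 = 5
  item 6: 8 − 4 = 4
  item 15: 8 − 1 = 7
  item 17: 8 − 2 = 6
  item 18: 8 − 4 = 4
Completed scored items (17 of 18): 2, 3, 5, 1, 7, 4, 5, 6, 1, 1, 3, 5, 5, 7, 4, 6, 4; sum = 69.
Person mean = 69 / 17 ≈ 4.0588
Prorated total = (69 / 17) × 18 = 73.06 (to 2 dp)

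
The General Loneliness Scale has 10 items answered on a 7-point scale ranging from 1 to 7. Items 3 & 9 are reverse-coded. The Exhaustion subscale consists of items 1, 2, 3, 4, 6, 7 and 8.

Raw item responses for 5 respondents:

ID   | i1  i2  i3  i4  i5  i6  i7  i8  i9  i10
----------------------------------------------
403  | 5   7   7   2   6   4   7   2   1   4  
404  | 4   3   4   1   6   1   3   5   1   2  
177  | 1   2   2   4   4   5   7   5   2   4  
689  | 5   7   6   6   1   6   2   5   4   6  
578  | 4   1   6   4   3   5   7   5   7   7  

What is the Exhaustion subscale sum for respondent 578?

28

Respondent 578 raw: 4, 1, 6, 4, 3, 5, 7, 5, 7, 7.
Exhaustion items: 1, 2, 3, 4, 6, 7, 8.
Reverse-coded (on a 1–7 scale, reversed = 8 − raw):
  item 1: 4
  item 2: 1
  item 3: 8 − 6 = 2
  item 4: 4
  item 6: 5
  item 7: 7
  item 8: 5
Sum = 4 + 1 + 2 + 4 + 5 + 7 + 5 = 28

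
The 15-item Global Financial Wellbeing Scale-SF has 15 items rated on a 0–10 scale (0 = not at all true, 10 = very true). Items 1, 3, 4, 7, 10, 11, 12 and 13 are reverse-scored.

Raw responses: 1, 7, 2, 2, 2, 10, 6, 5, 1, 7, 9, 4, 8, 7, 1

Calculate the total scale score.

74

Raw sum = 72. Reverse-scored items: 1, 3, 4, 7, 10, 11, 12, 13; their raw sum = 39.
Each reversal replaces raw with 10 − raw, changing the total by 10 − 2·raw per item.
Total = 72 + 8·10 − 2·39 = 72 + 80 − 78 = 74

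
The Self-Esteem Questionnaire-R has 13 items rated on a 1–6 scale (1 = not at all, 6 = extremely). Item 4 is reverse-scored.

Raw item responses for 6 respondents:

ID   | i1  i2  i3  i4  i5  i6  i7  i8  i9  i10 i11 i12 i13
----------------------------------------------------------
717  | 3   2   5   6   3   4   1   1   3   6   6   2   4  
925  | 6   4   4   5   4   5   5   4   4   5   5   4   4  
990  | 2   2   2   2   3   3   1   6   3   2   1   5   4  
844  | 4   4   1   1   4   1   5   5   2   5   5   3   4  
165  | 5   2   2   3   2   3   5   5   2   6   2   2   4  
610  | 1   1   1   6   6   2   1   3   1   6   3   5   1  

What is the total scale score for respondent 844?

49

Respondent 844 raw: 4, 4, 1, 1, 4, 1, 5, 5, 2, 5, 5, 3, 4.
Reverse-coded (on a 1–6 scale, reversed = 7 − raw):
  item 1: 4
  item 2: 4
  item 3: 1
  item 4: 7 − 1 = 6
  item 5: 4
  item 6: 1
  item 7: 5
  item 8: 5
  item 9: 2
  item 10: 5
  item 11: 5
  item 12: 3
  item 13: 4
Sum = 4 + 4 + 1 + 6 + 4 + 1 + 5 + 5 + 2 + 5 + 5 + 3 + 4 = 49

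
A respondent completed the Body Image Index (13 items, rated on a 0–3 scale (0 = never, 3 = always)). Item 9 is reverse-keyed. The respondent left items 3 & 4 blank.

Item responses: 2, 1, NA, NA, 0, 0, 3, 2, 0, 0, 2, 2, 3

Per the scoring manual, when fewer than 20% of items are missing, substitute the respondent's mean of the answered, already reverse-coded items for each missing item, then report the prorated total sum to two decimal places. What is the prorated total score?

Reverse-coded (on a 0–3 scale, reversed = 3 − raw):
  item 9: 3 − 0 = 3
Completed scored items (11 of 13): 2, 1, 0, 0, 3, 2, 3, 0, 2, 2, 3; sum = 18.
Person mean = 18 / 11 ≈ 1.6364
Prorated total = (18 / 11) × 13 = 21.27 (to 2 dp)

21.27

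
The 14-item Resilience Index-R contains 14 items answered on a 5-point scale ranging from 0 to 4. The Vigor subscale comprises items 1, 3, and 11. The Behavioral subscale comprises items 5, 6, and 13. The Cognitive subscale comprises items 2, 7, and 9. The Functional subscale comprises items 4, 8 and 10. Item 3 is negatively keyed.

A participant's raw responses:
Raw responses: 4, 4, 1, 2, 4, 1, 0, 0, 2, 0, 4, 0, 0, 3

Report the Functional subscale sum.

2

Functional items: 4, 8, 10.
  item 4: 2
  item 8: 0
  item 10: 0
Sum = 2 + 0 + 0 = 2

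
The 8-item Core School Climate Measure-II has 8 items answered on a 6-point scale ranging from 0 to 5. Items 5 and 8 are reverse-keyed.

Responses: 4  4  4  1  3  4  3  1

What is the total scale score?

26

Reverse-coded items (reversed = (0+5) − raw = 5 − raw):
  item 5: 5 − 3 = 2
  item 8: 5 − 1 = 4
Scored items: 4, 4, 4, 1, 2, 4, 3, 4
Total = 4 + 4 + 4 + 1 + 2 + 4 + 3 + 4 = 26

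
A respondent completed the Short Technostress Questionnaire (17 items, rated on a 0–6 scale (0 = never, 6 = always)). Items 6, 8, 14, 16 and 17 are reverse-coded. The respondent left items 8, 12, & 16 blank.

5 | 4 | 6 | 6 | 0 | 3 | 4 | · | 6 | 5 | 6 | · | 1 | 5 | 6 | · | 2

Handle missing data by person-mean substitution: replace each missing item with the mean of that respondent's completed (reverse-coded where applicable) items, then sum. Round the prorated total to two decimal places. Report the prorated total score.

69.21

Reverse-coded (reversed = (0+6) − raw = 6 − raw):
  item 6: 6 − 3 = 3
  item 14: 6 − 5 = 1
  item 17: 6 − 2 = 4
Completed scored items (14 of 17): 5, 4, 6, 6, 0, 3, 4, 6, 5, 6, 1, 1, 6, 4; sum = 57.
Person mean = 57 / 14 ≈ 4.0714
Prorated total = (57 / 14) × 17 = 69.21 (to 2 dp)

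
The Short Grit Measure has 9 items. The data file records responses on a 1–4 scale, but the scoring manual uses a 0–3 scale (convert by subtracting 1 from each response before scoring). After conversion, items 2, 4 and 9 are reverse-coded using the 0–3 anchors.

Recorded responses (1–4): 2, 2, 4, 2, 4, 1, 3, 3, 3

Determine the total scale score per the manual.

Convert to 0–3: 1, 1, 3, 1, 3, 0, 2, 2, 2
Reverse-coded (reverse-coded value = 3 − response):
  item 2: 3 − 1 = 2
  item 4: 3 − 1 = 2
  item 9: 3 − 2 = 1
Scored: 1, 2, 3, 2, 3, 0, 2, 2, 1
Total = 16

16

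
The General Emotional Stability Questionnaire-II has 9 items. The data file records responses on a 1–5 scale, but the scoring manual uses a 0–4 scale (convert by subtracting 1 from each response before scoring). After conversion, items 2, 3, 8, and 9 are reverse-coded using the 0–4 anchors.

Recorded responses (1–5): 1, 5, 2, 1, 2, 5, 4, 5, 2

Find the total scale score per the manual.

Convert to 0–4: 0, 4, 1, 0, 1, 4, 3, 4, 1
Reverse-coded (reversed = (0+4) − raw = 4 − raw):
  item 2: 4 − 4 = 0
  item 3: 4 − 1 = 3
  item 8: 4 − 4 = 0
  item 9: 4 − 1 = 3
Scored: 0, 0, 3, 0, 1, 4, 3, 0, 3
Total = 14

14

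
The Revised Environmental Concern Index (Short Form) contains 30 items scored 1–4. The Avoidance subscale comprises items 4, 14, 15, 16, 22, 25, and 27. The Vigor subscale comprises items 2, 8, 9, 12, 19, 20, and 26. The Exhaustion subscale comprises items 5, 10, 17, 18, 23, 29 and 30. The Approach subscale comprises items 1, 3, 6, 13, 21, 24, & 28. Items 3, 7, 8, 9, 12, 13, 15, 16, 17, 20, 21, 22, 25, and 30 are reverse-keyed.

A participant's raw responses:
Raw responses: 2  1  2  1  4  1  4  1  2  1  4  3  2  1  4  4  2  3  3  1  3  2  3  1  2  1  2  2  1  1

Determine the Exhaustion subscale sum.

Exhaustion items: 5, 10, 17, 18, 23, 29, 30.
Of these, items 17 & 30 are reverse-keyed; reverse-coded value = 5 − response.
  item 5: 4
  item 10: 1
  item 17: 5 − 2 = 3
  item 18: 3
  item 23: 3
  item 29: 1
  item 30: 5 − 1 = 4
Sum = 4 + 1 + 3 + 3 + 3 + 1 + 4 = 19

19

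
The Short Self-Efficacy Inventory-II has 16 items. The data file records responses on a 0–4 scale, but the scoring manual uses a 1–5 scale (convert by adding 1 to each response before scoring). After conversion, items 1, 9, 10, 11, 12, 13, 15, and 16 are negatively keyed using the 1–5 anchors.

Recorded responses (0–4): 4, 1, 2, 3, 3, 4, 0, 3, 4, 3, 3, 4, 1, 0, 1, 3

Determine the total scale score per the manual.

41

Convert to 1–5: 5, 2, 3, 4, 4, 5, 1, 4, 5, 4, 4, 5, 2, 1, 2, 4
Reverse-coded (reverse-coded value = 6 − response):
  item 1: 6 − 5 = 1
  item 9: 6 − 5 = 1
  item 10: 6 − 4 = 2
  item 11: 6 − 4 = 2
  item 12: 6 − 5 = 1
  item 13: 6 − 2 = 4
  item 15: 6 − 2 = 4
  item 16: 6 − 4 = 2
Scored: 1, 2, 3, 4, 4, 5, 1, 4, 1, 2, 2, 1, 4, 1, 4, 2
Total = 41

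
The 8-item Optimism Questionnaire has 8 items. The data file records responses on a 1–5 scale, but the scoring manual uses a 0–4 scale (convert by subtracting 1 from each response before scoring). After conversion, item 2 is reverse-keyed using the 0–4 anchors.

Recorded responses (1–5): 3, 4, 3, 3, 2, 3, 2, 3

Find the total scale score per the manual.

Convert to 0–4: 2, 3, 2, 2, 1, 2, 1, 2
Reverse-coded (reversed = (0+4) − raw = 4 − raw):
  item 2: 4 − 3 = 1
Scored: 2, 1, 2, 2, 1, 2, 1, 2
Total = 13

13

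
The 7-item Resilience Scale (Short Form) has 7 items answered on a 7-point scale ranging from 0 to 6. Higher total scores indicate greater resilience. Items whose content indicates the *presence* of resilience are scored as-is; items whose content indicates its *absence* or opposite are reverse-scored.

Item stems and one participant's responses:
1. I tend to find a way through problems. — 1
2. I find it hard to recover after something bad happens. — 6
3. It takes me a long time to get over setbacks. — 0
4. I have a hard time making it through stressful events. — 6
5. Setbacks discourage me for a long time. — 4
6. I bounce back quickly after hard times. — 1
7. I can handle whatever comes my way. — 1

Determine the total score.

Items 2, 3, 4, 5 describe the absence/opposite of resilience → reverse-score.
on a 0–6 scale, reversed = 6 − raw.
  item 1: 1
  item 2: 6 − 6 = 0
  item 3: 6 − 0 = 6
  item 4: 6 − 6 = 0
  item 5: 6 − 4 = 2
  item 6: 1
  item 7: 1
Total = 1 + 0 + 6 + 0 + 2 + 1 + 1 = 11

11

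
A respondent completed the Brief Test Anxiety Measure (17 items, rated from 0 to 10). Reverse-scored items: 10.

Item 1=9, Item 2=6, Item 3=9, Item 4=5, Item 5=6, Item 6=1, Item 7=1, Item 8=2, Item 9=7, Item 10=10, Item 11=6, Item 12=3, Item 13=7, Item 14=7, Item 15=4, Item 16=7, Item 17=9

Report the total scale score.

89

Raw sum = 99. Reverse-scored items: 10; their raw sum = 10.
Each reversal replaces raw with 10 − raw, changing the total by 10 − 2·raw per item.
Total = 99 + 1·10 − 2·10 = 99 + 10 − 20 = 89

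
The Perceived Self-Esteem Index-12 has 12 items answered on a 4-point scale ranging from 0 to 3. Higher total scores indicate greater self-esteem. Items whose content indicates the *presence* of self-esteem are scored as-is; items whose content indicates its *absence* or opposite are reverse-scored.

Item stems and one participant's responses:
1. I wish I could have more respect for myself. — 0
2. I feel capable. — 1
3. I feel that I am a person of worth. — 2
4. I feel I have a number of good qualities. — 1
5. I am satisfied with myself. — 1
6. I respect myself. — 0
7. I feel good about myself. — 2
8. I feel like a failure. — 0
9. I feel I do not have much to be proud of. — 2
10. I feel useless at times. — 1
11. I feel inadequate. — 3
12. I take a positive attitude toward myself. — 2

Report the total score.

18

Items 1, 8, 9, 10, 11 describe the absence/opposite of self-esteem → reverse-score.
reverse-coded value = 3 − response.
  item 1: 3 − 0 = 3
  item 2: 1
  item 3: 2
  item 4: 1
  item 5: 1
  item 6: 0
  item 7: 2
  item 8: 3 − 0 = 3
  item 9: 3 − 2 = 1
  item 10: 3 − 1 = 2
  item 11: 3 − 3 = 0
  item 12: 2
Total = 3 + 1 + 2 + 1 + 1 + 0 + 2 + 3 + 1 + 2 + 0 + 2 = 18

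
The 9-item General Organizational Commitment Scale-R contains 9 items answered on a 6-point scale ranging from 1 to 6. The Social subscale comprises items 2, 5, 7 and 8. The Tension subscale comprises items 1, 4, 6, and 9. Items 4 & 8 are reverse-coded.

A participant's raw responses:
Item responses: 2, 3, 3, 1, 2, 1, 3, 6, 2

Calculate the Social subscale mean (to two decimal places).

Social items: 2, 5, 7, 8.
Of these, item 8 is reverse-coded; reverse-coded value = 7 − response.
  item 2: 3
  item 5: 2
  item 7: 3
  item 8: 7 − 6 = 1
Sum = 3 + 2 + 3 + 1 = 9
Mean = 9 / 4 = 2.25

2.25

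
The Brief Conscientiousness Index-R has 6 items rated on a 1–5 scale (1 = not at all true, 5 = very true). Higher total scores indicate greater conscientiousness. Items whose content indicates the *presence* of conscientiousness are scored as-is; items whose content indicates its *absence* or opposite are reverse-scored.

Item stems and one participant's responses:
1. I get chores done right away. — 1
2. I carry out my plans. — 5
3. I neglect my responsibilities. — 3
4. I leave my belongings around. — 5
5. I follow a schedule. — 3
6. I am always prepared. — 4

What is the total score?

Items 3, 4 describe the absence/opposite of conscientiousness → reverse-score.
reverse-coded value = 6 − response.
  item 1: 1
  item 2: 5
  item 3: 6 − 3 = 3
  item 4: 6 − 5 = 1
  item 5: 3
  item 6: 4
Total = 1 + 5 + 3 + 1 + 3 + 4 = 17

17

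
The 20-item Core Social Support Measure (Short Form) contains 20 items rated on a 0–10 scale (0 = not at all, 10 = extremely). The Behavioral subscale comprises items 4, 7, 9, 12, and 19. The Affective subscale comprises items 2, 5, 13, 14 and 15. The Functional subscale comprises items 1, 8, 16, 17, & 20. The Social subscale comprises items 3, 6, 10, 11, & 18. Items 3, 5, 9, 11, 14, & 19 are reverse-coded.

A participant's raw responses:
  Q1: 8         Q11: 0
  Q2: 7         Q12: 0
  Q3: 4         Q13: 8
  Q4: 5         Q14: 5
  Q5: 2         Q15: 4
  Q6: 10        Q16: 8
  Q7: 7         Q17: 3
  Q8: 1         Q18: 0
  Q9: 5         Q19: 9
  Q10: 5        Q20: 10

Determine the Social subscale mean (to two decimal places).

6.20

Social items: 3, 6, 10, 11, 18.
Of these, items 3 and 11 are reverse-coded; on a 0–10 scale, reversed = 10 − raw.
  item 3: 10 − 4 = 6
  item 6: 10
  item 10: 5
  item 11: 10 − 0 = 10
  item 18: 0
Sum = 6 + 10 + 5 + 10 + 0 = 31
Mean = 31 / 5 = 6.20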